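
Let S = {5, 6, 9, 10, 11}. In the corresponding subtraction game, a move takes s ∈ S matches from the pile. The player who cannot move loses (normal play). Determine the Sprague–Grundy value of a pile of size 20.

n :  0  1  2  3  4  5  6  7  8  9 10 11 12 13 14 15 16 17 18 19 20
G :  0  0  0  0  0  1  1  1  1  1  2  2  2  2  2  3  0  0  0  0  0

0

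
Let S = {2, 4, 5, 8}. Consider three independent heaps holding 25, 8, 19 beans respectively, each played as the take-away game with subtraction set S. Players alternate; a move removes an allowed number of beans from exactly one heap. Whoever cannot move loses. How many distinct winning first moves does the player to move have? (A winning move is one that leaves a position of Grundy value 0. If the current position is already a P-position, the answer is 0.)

All heaps use S = {2, 4, 5, 8}:
G(0) = 0
G(1) = mex{} = 0
G(2) = mex{0} = 1
G(3) = mex{0} = 1
G(4) = mex{1,0} = 2
G(5) = mex{1,0,0} = 2
G(6) = mex{2,1,0} = 3
G(7) = mex{2,1,1} = 0
G(8) = mex{3,2,1,0} = 4
G(9) = mex{0,2,2,0} = 1
G(10) = mex{4,3,2,1} = 0
G(11) = mex{1,0,3,1} = 2
G(12) = mex{0,4,0,2} = 1
G(13) = mex{2,1,4,2} = 0
G(14) = mex{1,0,1,3} = 2
G(15) = mex{0,2,0,0} = 1
G(16) = mex{2,1,2,4} = 0
G(17) = mex{1,0,1,1} = 2
G(18) = mex{0,2,0,0} = 1
G(19) = mex{2,1,2,2} = 0
G(20) = mex{1,0,1,1} = 2
G(21) = mex{0,2,0,0} = 1
G(22) = mex{2,1,2,2} = 0
G(23) = mex{1,0,1,1} = 2
G(24) = mex{0,2,0,0} = 1
G(25) = mex{2,1,2,2} = 0
Heap A: G(25) = 0.
Heap B: G(8) = 4.
Heap C: G(19) = 0.
Combined Grundy value = 0 ⊕ 4 ⊕ 0 = 4.
A winning move leaves total XOR = 0, i.e. changes one component's Grundy value g to g ⊕ X where X is the current total.
Heap A: need g' = 0⊕4 = 4. Options: 25−2→G=2, 25−4→G=1, 25−5→G=2, 25−8→G=2. Hits: 0.
Heap B: need g' = 4⊕4 = 0. Options: 8−2→G=3, 8−4→G=2, 8−5→G=1, 8−8→G=0. Hits: 1.
Heap C: need g' = 0⊕4 = 4. Options: 19−2→G=2, 19−4→G=1, 19−5→G=2, 19−8→G=2. Hits: 0.

1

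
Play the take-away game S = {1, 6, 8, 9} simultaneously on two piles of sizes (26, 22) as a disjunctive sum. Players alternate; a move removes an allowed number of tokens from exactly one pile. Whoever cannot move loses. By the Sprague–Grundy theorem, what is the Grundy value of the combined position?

3

All piles use S = {1, 6, 8, 9}:
G(0) = 0
G(1) = mex{0} = 1
G(2) = mex{1} = 0
G(3) = mex{0} = 1
G(4) = mex{1} = 0
G(5) = mex{0} = 1
G(6) = mex{1,0} = 2
G(7) = mex{2,1} = 0
G(8) = mex{0,0,0} = 1
G(9) = mex{1,1,1,0} = 2
G(10) = mex{2,0,0,1} = 3
G(11) = mex{3,1,1,0} = 2
G(12) = mex{2,2,0,1} = 3
G(13) = mex{3,0,1,0} = 2
G(14) = mex{2,1,2,1} = 0
G(15) = mex{0,2,0,2} = 1
G(16) = mex{1,3,1,0} = 2
G(17) = mex{2,2,2,1} = 0
G(18) = mex{0,3,3,2} = 1
G(19) = mex{1,2,2,3} = 0
G(20) = mex{0,0,3,2} = 1
G(21) = mex{1,1,2,3} = 0
G(22) = mex{0,2,0,2} = 1
G(23) = mex{1,0,1,0} = 2
G(24) = mex{2,1,2,1} = 0
G(25) = mex{0,0,0,2} = 1
G(26) = mex{1,1,1,0} = 2
Pile A: G(26) = 2.
Pile B: G(22) = 1.
Combined Grundy value = 2 ⊕ 1 = 3.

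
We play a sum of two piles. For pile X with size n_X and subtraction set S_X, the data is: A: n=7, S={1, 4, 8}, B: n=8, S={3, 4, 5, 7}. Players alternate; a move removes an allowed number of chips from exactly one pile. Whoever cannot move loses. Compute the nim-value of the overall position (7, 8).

2

Pile A, S = {1, 4, 8}:
G(0) = 0
G(1) = mex{0} = 1
G(2) = mex{1} = 0
G(3) = mex{0} = 1
G(4) = mex{1,0} = 2
G(5) = mex{2,1} = 0
G(6) = mex{0,0} = 1
G(7) = mex{1,1} = 0
G_A(7) = 0.
Pile B, S = {3, 4, 5, 7}:
G(0) = 0
G(1) = mex{} = 0
G(2) = mex{} = 0
G(3) = mex{0} = 1
G(4) = mex{0,0} = 1
G(5) = mex{0,0,0} = 1
G(6) = mex{1,0,0} = 2
G(7) = mex{1,1,0,0} = 2
G(8) = mex{1,1,1,0} = 2
G_B(8) = 2.
Combined Grundy value = 0 ⊕ 2 = 2.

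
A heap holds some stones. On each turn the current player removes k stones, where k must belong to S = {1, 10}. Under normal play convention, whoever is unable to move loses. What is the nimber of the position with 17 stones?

G(0) = 0
G(1) = mex{0} = 1
G(2) = mex{1} = 0
G(3) = mex{0} = 1
G(4) = mex{1} = 0
G(5) = mex{0} = 1
G(6) = mex{1} = 0
G(7) = mex{0} = 1
G(8) = mex{1} = 0
G(9) = mex{0} = 1
G(10) = mex{1,0} = 2
G(11) = mex{2,1} = 0
G(12) = mex{0,0} = 1
G(13) = mex{1,1} = 0
G(14) = mex{0,0} = 1
G(15) = mex{1,1} = 0
G(16) = mex{0,0} = 1
G(17) = mex{1,1} = 0

0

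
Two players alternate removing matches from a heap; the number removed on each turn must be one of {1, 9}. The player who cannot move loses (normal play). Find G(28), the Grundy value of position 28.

G(0) = 0
G(1) = mex{0} = 1
G(2) = mex{1} = 0
G(3) = mex{0} = 1
G(4) = mex{1} = 0
G(5) = mex{0} = 1
G(6) = mex{1} = 0
G(7) = mex{0} = 1
G(8) = mex{1} = 0
G(9) = mex{0,0} = 1
G(10) = mex{1,1} = 0
G(11) = mex{0,0} = 1
G(12) = mex{1,1} = 0
G(13) = mex{0,0} = 1
G(14) = mex{1,1} = 0
G(15) = mex{0,0} = 1
G(16) = mex{1,1} = 0
G(17) = mex{0,0} = 1
G(18) = mex{1,1} = 0
G(19) = mex{0,0} = 1
G(20) = mex{1,1} = 0
G(21) = mex{0,0} = 1
G(22) = mex{1,1} = 0
G(23) = mex{0,0} = 1
G(24) = mex{1,1} = 0
G(25) = mex{0,0} = 1
G(26) = mex{1,1} = 0
G(27) = mex{0,0} = 1
G(28) = mex{1,1} = 0

0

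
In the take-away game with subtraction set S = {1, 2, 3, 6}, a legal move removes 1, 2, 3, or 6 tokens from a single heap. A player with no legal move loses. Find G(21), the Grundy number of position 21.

n :  0  1  2  3  4  5  6  7  8  9 10 11 12 13 14 15 16 17 18 19 20 21
G :  0  1  2  3  0  1  2  3  0  1  2  3  0  1  2  3  0  1  2  3  0  1

1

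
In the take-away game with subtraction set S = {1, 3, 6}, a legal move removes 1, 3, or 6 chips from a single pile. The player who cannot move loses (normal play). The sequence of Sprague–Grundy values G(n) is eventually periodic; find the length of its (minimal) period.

9

G(0) = 0
G(1) = mex{0} = 1
G(2) = mex{1} = 0
G(3) = mex{0,0} = 1
G(4) = mex{1,1} = 0
G(5) = mex{0,0} = 1
G(6) = mex{1,1,0} = 2
G(7) = mex{2,0,1} = 3
G(8) = mex{3,1,0} = 2
G(9) = mex{2,2,1} = 0
G(10) = mex{0,3,0} = 1
G(11) = mex{1,2,1} = 0
G(12) = mex{0,0,2} = 1
G(13) = mex{1,1,3} = 0
G(14) = mex{0,0,2} = 1
G(15) = mex{1,1,0} = 2
G(16) = mex{2,0,1} = 3
G(17) = mex{3,1,0} = 2
G(18) = mex{2,2,1} = 0
G(19) = mex{0,3,0} = 1
G(n+9) = G(n) holds for n = 0,…,5 (a full window of length max(S) = 6), so the sequence is purely periodic with period 9.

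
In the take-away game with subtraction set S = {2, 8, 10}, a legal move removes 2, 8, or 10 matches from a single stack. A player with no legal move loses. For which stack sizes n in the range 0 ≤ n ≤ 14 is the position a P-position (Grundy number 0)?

0, 1, 4, 5

n :  0  1  2  3  4  5  6  7  8  9 10 11 12 13 14
G :  0  0  1  1  0  0  1  1  2  2  3  3  2  2  3
P-positions are exactly the n with G(n) = 0.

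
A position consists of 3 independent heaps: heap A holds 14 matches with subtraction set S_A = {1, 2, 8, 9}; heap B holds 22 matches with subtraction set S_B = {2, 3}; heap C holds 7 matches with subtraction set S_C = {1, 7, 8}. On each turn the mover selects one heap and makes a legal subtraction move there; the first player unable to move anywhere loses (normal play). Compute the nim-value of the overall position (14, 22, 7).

Heap A, S = {1, 2, 8, 9}:
n :  0  1  2  3  4  5  6  7  8  9 10 11 12 13 14
G :  0  1  2  0  1  2  0  1  2  3  0  1  2  0  1
G_A(14) = 1.
Heap B, S = {2, 3}:
n :  0  1  2  3  4  5  6  7  8  9 10 11 12 13 14 15 16 17 18 19 20 21 22
G :  0  0  1  1  2  0  0  1  1  2  0  0  1  1  2  0  0  1  1  2  0  0  1
G_B(22) = 1.
Heap C, S = {1, 7, 8}:
G(0) = 0
G(1) = mex{0} = 1
G(2) = mex{1} = 0
G(3) = mex{0} = 1
G(4) = mex{1} = 0
G(5) = mex{0} = 1
G(6) = mex{1} = 0
G(7) = mex{0,0} = 1
G_C(7) = 1.
Combined Grundy value = 1 ⊕ 1 ⊕ 1 = 1.

1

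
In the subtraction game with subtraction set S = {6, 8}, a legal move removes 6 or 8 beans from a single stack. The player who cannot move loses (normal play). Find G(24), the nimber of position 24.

1

G(0) = 0
G(1) = mex{} = 0
G(2) = mex{} = 0
G(3) = mex{} = 0
G(4) = mex{} = 0
G(5) = mex{} = 0
G(6) = mex{0} = 1
G(7) = mex{0} = 1
G(8) = mex{0,0} = 1
G(9) = mex{0,0} = 1
G(10) = mex{0,0} = 1
G(11) = mex{0,0} = 1
G(12) = mex{1,0} = 2
G(13) = mex{1,0} = 2
G(14) = mex{1,1} = 0
G(15) = mex{1,1} = 0
G(16) = mex{1,1} = 0
G(17) = mex{1,1} = 0
G(18) = mex{2,1} = 0
G(19) = mex{2,1} = 0
G(20) = mex{0,2} = 1
G(21) = mex{0,2} = 1
G(22) = mex{0,0} = 1
G(23) = mex{0,0} = 1
G(24) = mex{0,0} = 1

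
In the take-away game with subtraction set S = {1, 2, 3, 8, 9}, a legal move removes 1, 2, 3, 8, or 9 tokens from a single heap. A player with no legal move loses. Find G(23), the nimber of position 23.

n :  0  1  2  3  4  5  6  7  8  9 10 11 12 13 14 15 16 17 18 19 20 21 22 23
G :  0  1  2  3  0  1  2  3  4  5  0  1  2  3  0  1  2  3  4  5  0  1  2  3

3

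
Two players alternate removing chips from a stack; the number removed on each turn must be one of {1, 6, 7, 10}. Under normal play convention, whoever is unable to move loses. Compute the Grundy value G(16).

G(0) = 0
G(1) = mex{0} = 1
G(2) = mex{1} = 0
G(3) = mex{0} = 1
G(4) = mex{1} = 0
G(5) = mex{0} = 1
G(6) = mex{1,0} = 2
G(7) = mex{2,1,0} = 3
G(8) = mex{3,0,1} = 2
G(9) = mex{2,1,0} = 3
G(10) = mex{3,0,1,0} = 2
G(11) = mex{2,1,0,1} = 3
G(12) = mex{3,2,1,0} = 4
G(13) = mex{4,3,2,1} = 0
G(14) = mex{0,2,3,0} = 1
G(15) = mex{1,3,2,1} = 0
G(16) = mex{0,2,3,2} = 1

1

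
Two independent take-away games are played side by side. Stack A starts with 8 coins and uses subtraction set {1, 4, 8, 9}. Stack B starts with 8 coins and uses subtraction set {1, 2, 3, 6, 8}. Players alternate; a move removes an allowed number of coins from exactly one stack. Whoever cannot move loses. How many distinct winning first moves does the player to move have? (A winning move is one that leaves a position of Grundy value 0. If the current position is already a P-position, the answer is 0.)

Stack A, S = {1, 4, 8, 9}:
G(0) = 0
G(1) = mex{0} = 1
G(2) = mex{1} = 0
G(3) = mex{0} = 1
G(4) = mex{1,0} = 2
G(5) = mex{2,1} = 0
G(6) = mex{0,0} = 1
G(7) = mex{1,1} = 0
G(8) = mex{0,2,0} = 1
G_A(8) = 1.
Stack B, S = {1, 2, 3, 6, 8}:
n : 0 1 2 3 4 5 6 7 8
G : 0 1 2 3 0 1 2 3 4
G_B(8) = 4.
Combined Grundy value = 1 ⊕ 4 = 5.
A winning move leaves total XOR = 0, i.e. changes one component's Grundy value g to g ⊕ X where X is the current total.
Stack A: need g' = 1⊕5 = 4. Options: 8−1→G=0, 8−4→G=2, 8−8→G=0. Hits: 0.
Stack B: need g' = 4⊕5 = 1. Options: 8−1→G=3, 8−2→G=2, 8−3→G=1, 8−6→G=2, 8−8→G=0. Hits: 1.

1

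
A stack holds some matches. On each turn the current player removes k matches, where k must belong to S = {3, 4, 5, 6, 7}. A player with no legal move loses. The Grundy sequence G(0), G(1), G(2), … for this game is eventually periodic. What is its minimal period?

n :  0  1  2  3  4  5  6  7  8  9 10 11 12 13 14 15 16 17 18 19 20 21
G :  0  0  0  1  1  1  2  2  2  3  0  0  0  1  1  1  2  2  2  3  0  0
G(n+10) = G(n) holds for n = 0,…,6 (a full window of length max(S) = 7), so the sequence is purely periodic with period 10.

10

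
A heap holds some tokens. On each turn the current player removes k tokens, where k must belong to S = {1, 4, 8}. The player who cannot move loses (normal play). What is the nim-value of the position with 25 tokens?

1

n :  0  1  2  3  4  5  6  7  8  9 10 11 12 13 14 15 16 17 18 19 20 21 22 23 24 25
G :  0  1  0  1  2  0  1  0  1  2  3  2  0  1  0  1  2  0  1  0  1  2  3  2  0  1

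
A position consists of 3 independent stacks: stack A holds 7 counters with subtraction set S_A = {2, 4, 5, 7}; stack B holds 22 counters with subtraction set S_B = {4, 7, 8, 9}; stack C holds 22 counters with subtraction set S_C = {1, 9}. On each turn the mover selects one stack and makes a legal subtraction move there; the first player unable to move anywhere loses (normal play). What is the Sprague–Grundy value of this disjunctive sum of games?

1

Stack A, S = {2, 4, 5, 7}:
G(0) = 0
G(1) = mex{} = 0
G(2) = mex{0} = 1
G(3) = mex{0} = 1
G(4) = mex{1,0} = 2
G(5) = mex{1,0,0} = 2
G(6) = mex{2,1,0} = 3
G(7) = mex{2,1,1,0} = 3
G_A(7) = 3.
Stack B, S = {4, 7, 8, 9}:
n :  0  1  2  3  4  5  6  7  8  9 10 11 12 13 14 15 16 17 18 19 20 21 22
G :  0  0  0  0  1  1  1  1  2  2  2  2  3  0  0  0  0  1  1  1  1  2  2
G_B(22) = 2.
Stack C, S = {1, 9}:
G(0) = 0
G(1) = mex{0} = 1
G(2) = mex{1} = 0
G(3) = mex{0} = 1
G(4) = mex{1} = 0
G(5) = mex{0} = 1
G(6) = mex{1} = 0
G(7) = mex{0} = 1
G(8) = mex{1} = 0
G(9) = mex{0,0} = 1
G(10) = mex{1,1} = 0
G(11) = mex{0,0} = 1
G(12) = mex{1,1} = 0
G(13) = mex{0,0} = 1
G(14) = mex{1,1} = 0
G(15) = mex{0,0} = 1
G(16) = mex{1,1} = 0
G(17) = mex{0,0} = 1
G(18) = mex{1,1} = 0
G(19) = mex{0,0} = 1
G(20) = mex{1,1} = 0
G(21) = mex{0,0} = 1
G(22) = mex{1,1} = 0
G_C(22) = 0.
Combined Grundy value = 3 ⊕ 2 ⊕ 0 = 1.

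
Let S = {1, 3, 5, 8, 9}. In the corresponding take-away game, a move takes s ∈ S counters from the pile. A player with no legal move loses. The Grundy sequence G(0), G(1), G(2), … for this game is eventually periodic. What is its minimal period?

G(0) = 0
G(1) = mex{0} = 1
G(2) = mex{1} = 0
G(3) = mex{0,0} = 1
G(4) = mex{1,1} = 0
G(5) = mex{0,0,0} = 1
G(6) = mex{1,1,1} = 0
G(7) = mex{0,0,0} = 1
G(8) = mex{1,1,1,0} = 2
G(9) = mex{2,0,0,1,0} = 3
G(10) = mex{3,1,1,0,1} = 2
G(11) = mex{2,2,0,1,0} = 3
G(12) = mex{3,3,1,0,1} = 2
G(13) = mex{2,2,2,1,0} = 3
G(14) = mex{3,3,3,0,1} = 2
G(15) = mex{2,2,2,1,0} = 3
G(16) = mex{3,3,3,2,1} = 0
G(17) = mex{0,2,2,3,2} = 1
G(18) = mex{1,3,3,2,3} = 0
G(19) = mex{0,0,2,3,2} = 1
G(20) = mex{1,1,3,2,3} = 0
G(21) = mex{0,0,0,3,2} = 1
G(22) = mex{1,1,1,2,3} = 0
G(23) = mex{0,0,0,3,2} = 1
G(24) = mex{1,1,1,0,3} = 2
G(25) = mex{2,0,0,1,0} = 3
G(26) = mex{3,1,1,0,1} = 2
G(27) = mex{2,2,0,1,0} = 3
G(28) = mex{3,3,1,0,1} = 2
G(29) = mex{2,2,2,1,0} = 3
G(30) = mex{3,3,3,0,1} = 2
G(31) = mex{2,2,2,1,0} = 3
G(32) = mex{3,3,3,2,1} = 0
G(33) = mex{0,2,2,3,2} = 1
G(n+16) = G(n) holds for n = 0,…,8 (a full window of length max(S) = 9), so the sequence is purely periodic with period 16.

16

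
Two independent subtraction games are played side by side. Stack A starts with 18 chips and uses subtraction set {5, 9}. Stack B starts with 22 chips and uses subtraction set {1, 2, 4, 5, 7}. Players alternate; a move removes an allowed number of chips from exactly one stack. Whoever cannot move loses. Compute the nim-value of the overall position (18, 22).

1

Stack A, S = {5, 9}:
n :  0  1  2  3  4  5  6  7  8  9 10 11 12 13 14 15 16 17 18
G :  0  0  0  0  0  1  1  1  1  1  2  2  2  2  0  0  0  0  0
G_A(18) = 0.
Stack B, S = {1, 2, 4, 5, 7}:
n :  0  1  2  3  4  5  6  7  8  9 10 11 12 13 14 15 16 17 18 19 20 21 22
G :  0  1  2  0  1  2  0  1  2  0  1  2  0  1  2  0  1  2  0  1  2  0  1
G_B(22) = 1.
Combined Grundy value = 0 ⊕ 1 = 1.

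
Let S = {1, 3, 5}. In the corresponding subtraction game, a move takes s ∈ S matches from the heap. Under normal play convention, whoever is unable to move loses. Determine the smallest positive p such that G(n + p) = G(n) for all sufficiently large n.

2

G(0) = 0
G(1) = mex{0} = 1
G(2) = mex{1} = 0
G(3) = mex{0,0} = 1
G(4) = mex{1,1} = 0
G(5) = mex{0,0,0} = 1
G(6) = mex{1,1,1} = 0
G(7) = mex{0,0,0} = 1
G(8) = mex{1,1,1} = 0
G(9) = mex{0,0,0} = 1
G(10) = mex{1,1,1} = 0
G(11) = mex{0,0,0} = 1
G(12) = mex{1,1,1} = 0
G(13) = mex{0,0,0} = 1
G(14) = mex{1,1,1} = 0
G(n+2) = G(n) holds for n = 0,…,4 (a full window of length max(S) = 5), so the sequence is purely periodic with period 2.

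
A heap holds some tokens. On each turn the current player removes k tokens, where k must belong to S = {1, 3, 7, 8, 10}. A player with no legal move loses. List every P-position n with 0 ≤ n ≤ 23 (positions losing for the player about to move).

G(0) = 0
G(1) = mex{0} = 1
G(2) = mex{1} = 0
G(3) = mex{0,0} = 1
G(4) = mex{1,1} = 0
G(5) = mex{0,0} = 1
G(6) = mex{1,1} = 0
G(7) = mex{0,0,0} = 1
G(8) = mex{1,1,1,0} = 2
G(9) = mex{2,0,0,1} = 3
G(10) = mex{3,1,1,0,0} = 2
G(11) = mex{2,2,0,1,1} = 3
G(12) = mex{3,3,1,0,0} = 2
G(13) = mex{2,2,0,1,1} = 3
G(14) = mex{3,3,1,0,0} = 2
G(15) = mex{2,2,2,1,1} = 0
G(16) = mex{0,3,3,2,0} = 1
G(17) = mex{1,2,2,3,1} = 0
G(18) = mex{0,0,3,2,2} = 1
G(19) = mex{1,1,2,3,3} = 0
G(20) = mex{0,0,3,2,2} = 1
G(21) = mex{1,1,2,3,3} = 0
G(22) = mex{0,0,0,2,2} = 1
G(23) = mex{1,1,1,0,3} = 2
P-positions are exactly the n with G(n) = 0.

0, 2, 4, 6, 15, 17, 19, 21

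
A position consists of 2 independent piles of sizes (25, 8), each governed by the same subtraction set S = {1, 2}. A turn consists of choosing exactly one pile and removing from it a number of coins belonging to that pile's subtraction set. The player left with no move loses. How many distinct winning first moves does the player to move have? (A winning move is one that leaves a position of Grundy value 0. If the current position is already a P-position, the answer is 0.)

All piles use S = {1, 2}:
G(0) = 0
G(1) = mex{0} = 1
G(2) = mex{1,0} = 2
G(3) = mex{2,1} = 0
G(4) = mex{0,2} = 1
G(5) = mex{1,0} = 2
G(6) = mex{2,1} = 0
G(7) = mex{0,2} = 1
G(8) = mex{1,0} = 2
G(9) = mex{2,1} = 0
G(10) = mex{0,2} = 1
G(11) = mex{1,0} = 2
G(12) = mex{2,1} = 0
G(13) = mex{0,2} = 1
G(14) = mex{1,0} = 2
G(15) = mex{2,1} = 0
G(16) = mex{0,2} = 1
G(17) = mex{1,0} = 2
G(18) = mex{2,1} = 0
G(19) = mex{0,2} = 1
G(20) = mex{1,0} = 2
G(21) = mex{2,1} = 0
G(22) = mex{0,2} = 1
G(23) = mex{1,0} = 2
G(24) = mex{2,1} = 0
G(25) = mex{0,2} = 1
Pile A: G(25) = 1.
Pile B: G(8) = 2.
Combined Grundy value = 1 ⊕ 2 = 3.
A winning move leaves total XOR = 0, i.e. changes one component's Grundy value g to g ⊕ X where X is the current total.
Pile A: need g' = 1⊕3 = 2. Options: 25−1→G=0, 25−2→G=2. Hits: 1.
Pile B: need g' = 2⊕3 = 1. Options: 8−1→G=1, 8−2→G=0. Hits: 1.

2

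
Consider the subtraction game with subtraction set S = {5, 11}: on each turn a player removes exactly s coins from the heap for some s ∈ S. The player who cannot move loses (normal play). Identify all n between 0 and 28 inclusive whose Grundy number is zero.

n :  0  1  2  3  4  5  6  7  8  9 10 11 12 13 14 15 16 17 18 19 20 21 22 23 24 25 26 27 28
G :  0  0  0  0  0  1  1  1  1  1  0  2  2  2  2  1  0  0  0  0  0  1  1  1  1  1  0  2  2
P-positions are exactly the n with G(n) = 0.

0, 1, 2, 3, 4, 10, 16, 17, 18, 19, 20, 26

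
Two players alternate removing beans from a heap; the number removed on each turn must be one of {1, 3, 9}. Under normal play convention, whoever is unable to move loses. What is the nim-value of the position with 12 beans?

0

n :  0  1  2  3  4  5  6  7  8  9 10 11 12
G :  0  1  0  1  0  1  0  1  0  1  0  1  0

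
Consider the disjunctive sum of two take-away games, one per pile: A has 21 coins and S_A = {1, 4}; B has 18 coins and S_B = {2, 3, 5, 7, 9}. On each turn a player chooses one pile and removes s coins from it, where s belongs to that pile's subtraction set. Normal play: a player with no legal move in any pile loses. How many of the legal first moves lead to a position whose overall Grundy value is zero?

1

Pile A, S = {1, 4}:
n :  0  1  2  3  4  5  6  7  8  9 10 11 12 13 14 15 16 17 18 19 20 21
G :  0  1  0  1  2  0  1  0  1  2  0  1  0  1  2  0  1  0  1  2  0  1
G_A(21) = 1.
Pile B, S = {2, 3, 5, 7, 9}:
n :  0  1  2  3  4  5  6  7  8  9 10 11 12 13 14 15 16 17 18
G :  0  0  1  1  2  2  3  3  4  4  5  0  0  1  1  2  2  3  3
G_B(18) = 3.
Combined Grundy value = 1 ⊕ 3 = 2.
A winning move leaves total XOR = 0, i.e. changes one component's Grundy value g to g ⊕ X where X is the current total.
Pile A: need g' = 1⊕2 = 3. Options: 21−1→G=0, 21−4→G=0. Hits: 0.
Pile B: need g' = 3⊕2 = 1. Options: 18−2→G=2, 18−3→G=2, 18−5→G=1, 18−7→G=0, 18−9→G=4. Hits: 1.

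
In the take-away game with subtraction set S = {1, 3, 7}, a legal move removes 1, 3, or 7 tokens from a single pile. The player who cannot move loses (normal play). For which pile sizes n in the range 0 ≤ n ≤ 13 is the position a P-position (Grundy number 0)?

0, 2, 4, 6, 8, 10, 12

G(0) = 0
G(1) = mex{0} = 1
G(2) = mex{1} = 0
G(3) = mex{0,0} = 1
G(4) = mex{1,1} = 0
G(5) = mex{0,0} = 1
G(6) = mex{1,1} = 0
G(7) = mex{0,0,0} = 1
G(8) = mex{1,1,1} = 0
G(9) = mex{0,0,0} = 1
G(10) = mex{1,1,1} = 0
G(11) = mex{0,0,0} = 1
G(12) = mex{1,1,1} = 0
G(13) = mex{0,0,0} = 1
P-positions are exactly the n with G(n) = 0.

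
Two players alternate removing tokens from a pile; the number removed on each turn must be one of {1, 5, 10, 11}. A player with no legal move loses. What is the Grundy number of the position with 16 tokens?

n :  0  1  2  3  4  5  6  7  8  9 10 11 12 13 14 15 16
G :  0  1  0  1  0  1  0  1  0  1  2  3  2  3  2  3  2

2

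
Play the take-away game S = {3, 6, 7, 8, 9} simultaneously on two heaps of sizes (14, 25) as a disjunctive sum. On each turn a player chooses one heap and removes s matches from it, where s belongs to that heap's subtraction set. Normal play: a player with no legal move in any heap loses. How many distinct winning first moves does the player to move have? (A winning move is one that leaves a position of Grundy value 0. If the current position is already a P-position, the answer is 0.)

0

All heaps use S = {3, 6, 7, 8, 9}:
n :  0  1  2  3  4  5  6  7  8  9 10 11 12 13 14 15 16 17 18 19 20 21 22 23 24 25
G :  0  0  0  1  1  1  2  2  2  3  3  3  0  0  0  1  1  1  2  2  2  3  3  3  0  0
Heap A: G(14) = 0.
Heap B: G(25) = 0.
Combined Grundy value = 0 ⊕ 0 = 0.
A winning move leaves total XOR = 0, i.e. changes one component's Grundy value g to g ⊕ X where X is the current total.
Heap A: target g' = 0⊕0 = 0, but every legal move changes the Grundy value (mex property), so 0 moves.
Heap B: target g' = 0⊕0 = 0, but every legal move changes the Grundy value (mex property), so 0 moves.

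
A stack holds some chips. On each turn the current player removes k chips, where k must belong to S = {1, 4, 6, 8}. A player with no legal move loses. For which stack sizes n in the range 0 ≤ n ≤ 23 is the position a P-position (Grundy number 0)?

G(0) = 0
G(1) = mex{0} = 1
G(2) = mex{1} = 0
G(3) = mex{0} = 1
G(4) = mex{1,0} = 2
G(5) = mex{2,1} = 0
G(6) = mex{0,0,0} = 1
G(7) = mex{1,1,1} = 0
G(8) = mex{0,2,0,0} = 1
G(9) = mex{1,0,1,1} = 2
G(10) = mex{2,1,2,0} = 3
G(11) = mex{3,0,0,1} = 2
G(12) = mex{2,1,1,2} = 0
G(13) = mex{0,2,0,0} = 1
G(14) = mex{1,3,1,1} = 0
G(15) = mex{0,2,2,0} = 1
G(16) = mex{1,0,3,1} = 2
G(17) = mex{2,1,2,2} = 0
G(18) = mex{0,0,0,3} = 1
G(19) = mex{1,1,1,2} = 0
G(20) = mex{0,2,0,0} = 1
G(21) = mex{1,0,1,1} = 2
G(22) = mex{2,1,2,0} = 3
G(23) = mex{3,0,0,1} = 2
P-positions are exactly the n with G(n) = 0.

0, 2, 5, 7, 12, 14, 17, 19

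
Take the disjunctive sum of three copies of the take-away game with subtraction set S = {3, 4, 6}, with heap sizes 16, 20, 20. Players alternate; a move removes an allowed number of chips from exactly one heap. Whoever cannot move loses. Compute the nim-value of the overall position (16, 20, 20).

All heaps use S = {3, 4, 6}:
G(0) = 0
G(1) = mex{} = 0
G(2) = mex{} = 0
G(3) = mex{0} = 1
G(4) = mex{0,0} = 1
G(5) = mex{0,0} = 1
G(6) = mex{1,0,0} = 2
G(7) = mex{1,1,0} = 2
G(8) = mex{1,1,0} = 2
G(9) = mex{2,1,1} = 0
G(10) = mex{2,2,1} = 0
G(11) = mex{2,2,1} = 0
G(12) = mex{0,2,2} = 1
G(13) = mex{0,0,2} = 1
G(14) = mex{0,0,2} = 1
G(15) = mex{1,0,0} = 2
G(16) = mex{1,1,0} = 2
G(17) = mex{1,1,0} = 2
G(18) = mex{2,1,1} = 0
G(19) = mex{2,2,1} = 0
G(20) = mex{2,2,1} = 0
Heap A: G(16) = 2.
Heap B: G(20) = 0.
Heap C: G(20) = 0.
Combined Grundy value = 2 ⊕ 0 ⊕ 0 = 2.

2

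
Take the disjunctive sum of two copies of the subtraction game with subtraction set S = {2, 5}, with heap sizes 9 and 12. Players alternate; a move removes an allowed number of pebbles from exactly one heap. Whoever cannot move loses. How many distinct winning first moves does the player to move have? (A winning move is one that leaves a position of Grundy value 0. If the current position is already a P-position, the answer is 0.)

All heaps use S = {2, 5}:
n :  0  1  2  3  4  5  6  7  8  9 10 11 12
G :  0  0  1  1  0  2  1  0  0  1  1  0  2
Heap A: G(9) = 1.
Heap B: G(12) = 2.
Combined Grundy value = 1 ⊕ 2 = 3.
A winning move leaves total XOR = 0, i.e. changes one component's Grundy value g to g ⊕ X where X is the current total.
Heap A: need g' = 1⊕3 = 2. Options: 9−2→G=0, 9−5→G=0. Hits: 0.
Heap B: need g' = 2⊕3 = 1. Options: 12−2→G=1, 12−5→G=0. Hits: 1.

1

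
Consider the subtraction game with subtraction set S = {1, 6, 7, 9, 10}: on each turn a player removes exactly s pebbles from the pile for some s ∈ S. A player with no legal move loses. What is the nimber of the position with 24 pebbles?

3

n :  0  1  2  3  4  5  6  7  8  9 10 11 12 13 14 15 16 17 18 19 20 21 22 23 24
G :  0  1  0  1  0  1  2  3  2  3  2  3  4  5  4  0  1  0  1  0  1  2  3  2  3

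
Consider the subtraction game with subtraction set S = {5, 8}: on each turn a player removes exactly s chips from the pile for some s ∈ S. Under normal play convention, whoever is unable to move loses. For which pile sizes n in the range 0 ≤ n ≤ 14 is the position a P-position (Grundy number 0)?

n :  0  1  2  3  4  5  6  7  8  9 10 11 12 13 14
G :  0  0  0  0  0  1  1  1  1  1  2  2  2  0  0
P-positions are exactly the n with G(n) = 0.

0, 1, 2, 3, 4, 13, 14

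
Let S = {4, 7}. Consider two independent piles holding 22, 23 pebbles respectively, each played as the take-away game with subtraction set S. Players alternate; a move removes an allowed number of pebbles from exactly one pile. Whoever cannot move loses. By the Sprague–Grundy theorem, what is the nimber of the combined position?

All piles use S = {4, 7}:
n :  0  1  2  3  4  5  6  7  8  9 10 11 12 13 14 15 16 17 18 19 20 21 22 23
G :  0  0  0  0  1  1  1  1  2  2  2  0  0  0  0  1  1  1  1  2  2  2  0  0
Pile A: G(22) = 0.
Pile B: G(23) = 0.
Combined Grundy value = 0 ⊕ 0 = 0.

0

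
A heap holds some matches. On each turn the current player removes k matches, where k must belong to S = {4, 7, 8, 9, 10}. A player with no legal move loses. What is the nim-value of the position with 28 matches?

0

G(0) = 0
G(1) = mex{} = 0
G(2) = mex{} = 0
G(3) = mex{} = 0
G(4) = mex{0} = 1
G(5) = mex{0} = 1
G(6) = mex{0} = 1
G(7) = mex{0,0} = 1
G(8) = mex{1,0,0} = 2
G(9) = mex{1,0,0,0} = 2
G(10) = mex{1,0,0,0,0} = 2
G(11) = mex{1,1,0,0,0} = 2
G(12) = mex{2,1,1,0,0} = 3
G(13) = mex{2,1,1,1,0} = 3
G(14) = mex{2,1,1,1,1} = 0
G(15) = mex{2,2,1,1,1} = 0
G(16) = mex{3,2,2,1,1} = 0
G(17) = mex{3,2,2,2,1} = 0
G(18) = mex{0,2,2,2,2} = 1
G(19) = mex{0,3,2,2,2} = 1
G(20) = mex{0,3,3,2,2} = 1
G(21) = mex{0,0,3,3,2} = 1
G(22) = mex{1,0,0,3,3} = 2
G(23) = mex{1,0,0,0,3} = 2
G(24) = mex{1,0,0,0,0} = 2
G(25) = mex{1,1,0,0,0} = 2
G(26) = mex{2,1,1,0,0} = 3
G(27) = mex{2,1,1,1,0} = 3
G(28) = mex{2,1,1,1,1} = 0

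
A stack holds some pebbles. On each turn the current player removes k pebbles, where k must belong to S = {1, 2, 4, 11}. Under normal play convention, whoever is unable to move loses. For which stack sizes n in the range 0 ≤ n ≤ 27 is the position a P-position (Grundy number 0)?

0, 3, 6, 9, 12, 15, 18, 21, 24, 27

G(0) = 0
G(1) = mex{0} = 1
G(2) = mex{1,0} = 2
G(3) = mex{2,1} = 0
G(4) = mex{0,2,0} = 1
G(5) = mex{1,0,1} = 2
G(6) = mex{2,1,2} = 0
G(7) = mex{0,2,0} = 1
G(8) = mex{1,0,1} = 2
G(9) = mex{2,1,2} = 0
G(10) = mex{0,2,0} = 1
G(11) = mex{1,0,1,0} = 2
G(12) = mex{2,1,2,1} = 0
G(13) = mex{0,2,0,2} = 1
G(14) = mex{1,0,1,0} = 2
G(15) = mex{2,1,2,1} = 0
G(16) = mex{0,2,0,2} = 1
G(17) = mex{1,0,1,0} = 2
G(18) = mex{2,1,2,1} = 0
G(19) = mex{0,2,0,2} = 1
G(20) = mex{1,0,1,0} = 2
G(21) = mex{2,1,2,1} = 0
G(22) = mex{0,2,0,2} = 1
G(23) = mex{1,0,1,0} = 2
G(24) = mex{2,1,2,1} = 0
G(25) = mex{0,2,0,2} = 1
G(26) = mex{1,0,1,0} = 2
G(27) = mex{2,1,2,1} = 0
P-positions are exactly the n with G(n) = 0.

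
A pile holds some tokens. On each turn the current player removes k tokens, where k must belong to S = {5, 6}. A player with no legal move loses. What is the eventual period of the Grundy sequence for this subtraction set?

n :  0  1  2  3  4  5  6  7  8  9 10 11 12 13 14 15 16 17 18 19 20 21 22 23
G :  0  0  0  0  0  1  1  1  1  1  2  0  0  0  0  0  1  1  1  1  1  2  0  0
G(n+11) = G(n) holds for n = 0,…,5 (a full window of length max(S) = 6), so the sequence is purely periodic with period 11.

11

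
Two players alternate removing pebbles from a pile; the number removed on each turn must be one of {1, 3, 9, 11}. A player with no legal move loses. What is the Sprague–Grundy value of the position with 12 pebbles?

0

G(0) = 0
G(1) = mex{0} = 1
G(2) = mex{1} = 0
G(3) = mex{0,0} = 1
G(4) = mex{1,1} = 0
G(5) = mex{0,0} = 1
G(6) = mex{1,1} = 0
G(7) = mex{0,0} = 1
G(8) = mex{1,1} = 0
G(9) = mex{0,0,0} = 1
G(10) = mex{1,1,1} = 0
G(11) = mex{0,0,0,0} = 1
G(12) = mex{1,1,1,1} = 0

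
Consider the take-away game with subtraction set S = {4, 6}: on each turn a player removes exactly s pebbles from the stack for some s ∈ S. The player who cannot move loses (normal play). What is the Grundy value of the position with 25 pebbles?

1

n :  0  1  2  3  4  5  6  7  8  9 10 11 12 13 14 15 16 17 18 19 20 21 22 23 24 25
G :  0  0  0  0  1  1  1  1  2  2  0  0  0  0  1  1  1  1  2  2  0  0  0  0  1  1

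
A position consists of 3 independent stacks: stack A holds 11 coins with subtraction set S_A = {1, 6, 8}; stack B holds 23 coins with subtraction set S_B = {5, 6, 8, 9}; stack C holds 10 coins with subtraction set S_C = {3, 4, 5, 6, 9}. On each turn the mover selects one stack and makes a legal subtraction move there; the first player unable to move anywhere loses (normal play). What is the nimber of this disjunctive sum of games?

2

Stack A, S = {1, 6, 8}:
G(0) = 0
G(1) = mex{0} = 1
G(2) = mex{1} = 0
G(3) = mex{0} = 1
G(4) = mex{1} = 0
G(5) = mex{0} = 1
G(6) = mex{1,0} = 2
G(7) = mex{2,1} = 0
G(8) = mex{0,0,0} = 1
G(9) = mex{1,1,1} = 0
G(10) = mex{0,0,0} = 1
G(11) = mex{1,1,1} = 0
G_A(11) = 0.
Stack B, S = {5, 6, 8, 9}:
G(0) = 0
G(1) = mex{} = 0
G(2) = mex{} = 0
G(3) = mex{} = 0
G(4) = mex{} = 0
G(5) = mex{0} = 1
G(6) = mex{0,0} = 1
G(7) = mex{0,0} = 1
G(8) = mex{0,0,0} = 1
G(9) = mex{0,0,0,0} = 1
G(10) = mex{1,0,0,0} = 2
G(11) = mex{1,1,0,0} = 2
G(12) = mex{1,1,0,0} = 2
G(13) = mex{1,1,1,0} = 2
G(14) = mex{1,1,1,1} = 0
G(15) = mex{2,1,1,1} = 0
G(16) = mex{2,2,1,1} = 0
G(17) = mex{2,2,1,1} = 0
G(18) = mex{2,2,2,1} = 0
G(19) = mex{0,2,2,2} = 1
G(20) = mex{0,0,2,2} = 1
G(21) = mex{0,0,2,2} = 1
G(22) = mex{0,0,0,2} = 1
G(23) = mex{0,0,0,0} = 1
G_B(23) = 1.
Stack C, S = {3, 4, 5, 6, 9}:
G(0) = 0
G(1) = mex{} = 0
G(2) = mex{} = 0
G(3) = mex{0} = 1
G(4) = mex{0,0} = 1
G(5) = mex{0,0,0} = 1
G(6) = mex{1,0,0,0} = 2
G(7) = mex{1,1,0,0} = 2
G(8) = mex{1,1,1,0} = 2
G(9) = mex{2,1,1,1,0} = 3
G(10) = mex{2,2,1,1,0} = 3
G_C(10) = 3.
Combined Grundy value = 0 ⊕ 1 ⊕ 3 = 2.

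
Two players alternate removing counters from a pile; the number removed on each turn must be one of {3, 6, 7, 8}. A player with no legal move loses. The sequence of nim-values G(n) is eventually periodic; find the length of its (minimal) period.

G(0) = 0
G(1) = mex{} = 0
G(2) = mex{} = 0
G(3) = mex{0} = 1
G(4) = mex{0} = 1
G(5) = mex{0} = 1
G(6) = mex{1,0} = 2
G(7) = mex{1,0,0} = 2
G(8) = mex{1,0,0,0} = 2
G(9) = mex{2,1,0,0} = 3
G(10) = mex{2,1,1,0} = 3
G(11) = mex{2,1,1,1} = 0
G(12) = mex{3,2,1,1} = 0
G(13) = mex{3,2,2,1} = 0
G(14) = mex{0,2,2,2} = 1
G(15) = mex{0,3,2,2} = 1
G(16) = mex{0,3,3,2} = 1
G(17) = mex{1,0,3,3} = 2
G(18) = mex{1,0,0,3} = 2
G(19) = mex{1,0,0,0} = 2
G(20) = mex{2,1,0,0} = 3
G(21) = mex{2,1,1,0} = 3
G(22) = mex{2,1,1,1} = 0
G(23) = mex{3,2,1,1} = 0
G(n+11) = G(n) holds for n = 0,…,7 (a full window of length max(S) = 8), so the sequence is purely periodic with period 11.

11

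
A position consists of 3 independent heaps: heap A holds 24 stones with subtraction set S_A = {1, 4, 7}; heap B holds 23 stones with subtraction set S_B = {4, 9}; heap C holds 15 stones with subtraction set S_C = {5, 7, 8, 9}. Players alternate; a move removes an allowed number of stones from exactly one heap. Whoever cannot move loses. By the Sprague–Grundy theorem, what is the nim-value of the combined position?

Heap A, S = {1, 4, 7}:
G(0) = 0
G(1) = mex{0} = 1
G(2) = mex{1} = 0
G(3) = mex{0} = 1
G(4) = mex{1,0} = 2
G(5) = mex{2,1} = 0
G(6) = mex{0,0} = 1
G(7) = mex{1,1,0} = 2
G(8) = mex{2,2,1} = 0
G(9) = mex{0,0,0} = 1
G(10) = mex{1,1,1} = 0
G(11) = mex{0,2,2} = 1
G(12) = mex{1,0,0} = 2
G(13) = mex{2,1,1} = 0
G(14) = mex{0,0,2} = 1
G(15) = mex{1,1,0} = 2
G(16) = mex{2,2,1} = 0
G(17) = mex{0,0,0} = 1
G(18) = mex{1,1,1} = 0
G(19) = mex{0,2,2} = 1
G(20) = mex{1,0,0} = 2
G(21) = mex{2,1,1} = 0
G(22) = mex{0,0,2} = 1
G(23) = mex{1,1,0} = 2
G(24) = mex{2,2,1} = 0
G_A(24) = 0.
Heap B, S = {4, 9}:
n :  0  1  2  3  4  5  6  7  8  9 10 11 12 13 14 15 16 17 18 19 20 21 22 23
G :  0  0  0  0  1  1  1  1  0  2  2  2  1  0  0  0  0  1  1  1  1  0  2  2
G_B(23) = 2.
Heap C, S = {5, 7, 8, 9}:
n :  0  1  2  3  4  5  6  7  8  9 10 11 12 13 14 15
G :  0  0  0  0  0  1  1  1  1  1  2  2  2  2  0  0
G_C(15) = 0.
Combined Grundy value = 0 ⊕ 2 ⊕ 0 = 2.

2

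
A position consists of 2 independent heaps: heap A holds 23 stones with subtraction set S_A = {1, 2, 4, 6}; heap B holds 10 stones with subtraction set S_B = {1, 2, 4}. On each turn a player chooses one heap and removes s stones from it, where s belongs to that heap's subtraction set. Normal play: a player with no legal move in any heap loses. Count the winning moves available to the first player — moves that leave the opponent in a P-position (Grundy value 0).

Heap A, S = {1, 2, 4, 6}:
G(0) = 0
G(1) = mex{0} = 1
G(2) = mex{1,0} = 2
G(3) = mex{2,1} = 0
G(4) = mex{0,2,0} = 1
G(5) = mex{1,0,1} = 2
G(6) = mex{2,1,2,0} = 3
G(7) = mex{3,2,0,1} = 4
G(8) = mex{4,3,1,2} = 0
G(9) = mex{0,4,2,0} = 1
G(10) = mex{1,0,3,1} = 2
G(11) = mex{2,1,4,2} = 0
G(12) = mex{0,2,0,3} = 1
G(13) = mex{1,0,1,4} = 2
G(14) = mex{2,1,2,0} = 3
G(15) = mex{3,2,0,1} = 4
G(16) = mex{4,3,1,2} = 0
G(17) = mex{0,4,2,0} = 1
G(18) = mex{1,0,3,1} = 2
G(19) = mex{2,1,4,2} = 0
G(20) = mex{0,2,0,3} = 1
G(21) = mex{1,0,1,4} = 2
G(22) = mex{2,1,2,0} = 3
G(23) = mex{3,2,0,1} = 4
G_A(23) = 4.
Heap B, S = {1, 2, 4}:
G(0) = 0
G(1) = mex{0} = 1
G(2) = mex{1,0} = 2
G(3) = mex{2,1} = 0
G(4) = mex{0,2,0} = 1
G(5) = mex{1,0,1} = 2
G(6) = mex{2,1,2} = 0
G(7) = mex{0,2,0} = 1
G(8) = mex{1,0,1} = 2
G(9) = mex{2,1,2} = 0
G(10) = mex{0,2,0} = 1
G_B(10) = 1.
Combined Grundy value = 4 ⊕ 1 = 5.
A winning move leaves total XOR = 0, i.e. changes one component's Grundy value g to g ⊕ X where X is the current total.
Heap A: need g' = 4⊕5 = 1. Options: 23−1→G=3, 23−2→G=2, 23−4→G=0, 23−6→G=1. Hits: 1.
Heap B: need g' = 1⊕5 = 4. Options: 10−1→G=0, 10−2→G=2, 10−4→G=0. Hits: 0.

1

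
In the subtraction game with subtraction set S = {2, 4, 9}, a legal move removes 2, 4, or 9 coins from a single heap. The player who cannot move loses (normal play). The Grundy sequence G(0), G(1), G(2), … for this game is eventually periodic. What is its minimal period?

G(0) = 0
G(1) = mex{} = 0
G(2) = mex{0} = 1
G(3) = mex{0} = 1
G(4) = mex{1,0} = 2
G(5) = mex{1,0} = 2
G(6) = mex{2,1} = 0
G(7) = mex{2,1} = 0
G(8) = mex{0,2} = 1
G(9) = mex{0,2,0} = 1
G(10) = mex{1,0,0} = 2
G(11) = mex{1,0,1} = 2
G(12) = mex{2,1,1} = 0
G(13) = mex{2,1,2} = 0
G(14) = mex{0,2,2} = 1
G(15) = mex{0,2,0} = 1
G(16) = mex{1,0,0} = 2
G(n+6) = G(n) holds for n = 0,…,8 (a full window of length max(S) = 9), so the sequence is purely periodic with period 6.

6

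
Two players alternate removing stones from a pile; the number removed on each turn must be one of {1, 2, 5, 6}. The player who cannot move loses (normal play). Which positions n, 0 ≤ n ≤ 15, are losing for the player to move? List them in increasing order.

G(0) = 0
G(1) = mex{0} = 1
G(2) = mex{1,0} = 2
G(3) = mex{2,1} = 0
G(4) = mex{0,2} = 1
G(5) = mex{1,0,0} = 2
G(6) = mex{2,1,1,0} = 3
G(7) = mex{3,2,2,1} = 0
G(8) = mex{0,3,0,2} = 1
G(9) = mex{1,0,1,0} = 2
G(10) = mex{2,1,2,1} = 0
G(11) = mex{0,2,3,2} = 1
G(12) = mex{1,0,0,3} = 2
G(13) = mex{2,1,1,0} = 3
G(14) = mex{3,2,2,1} = 0
G(15) = mex{0,3,0,2} = 1
P-positions are exactly the n with G(n) = 0.

0, 3, 7, 10, 14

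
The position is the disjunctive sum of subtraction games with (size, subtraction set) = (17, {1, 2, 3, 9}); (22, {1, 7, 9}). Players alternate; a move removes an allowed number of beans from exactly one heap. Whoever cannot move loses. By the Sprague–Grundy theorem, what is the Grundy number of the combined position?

1

Heap A, S = {1, 2, 3, 9}:
n :  0  1  2  3  4  5  6  7  8  9 10 11 12 13 14 15 16 17
G :  0  1  2  3  0  1  2  3  0  1  2  3  0  1  2  3  0  1
G_A(17) = 1.
Heap B, S = {1, 7, 9}:
n :  0  1  2  3  4  5  6  7  8  9 10 11 12 13 14 15 16 17 18 19 20 21 22
G :  0  1  0  1  0  1  0  1  0  1  0  1  0  1  0  1  0  1  0  1  0  1  0
G_B(22) = 0.
Combined Grundy value = 1 ⊕ 0 = 1.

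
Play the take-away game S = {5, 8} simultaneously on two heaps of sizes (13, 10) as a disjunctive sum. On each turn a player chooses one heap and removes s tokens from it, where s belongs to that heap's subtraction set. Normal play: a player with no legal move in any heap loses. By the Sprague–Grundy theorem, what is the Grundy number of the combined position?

2

All heaps use S = {5, 8}:
n :  0  1  2  3  4  5  6  7  8  9 10 11 12 13
G :  0  0  0  0  0  1  1  1  1  1  2  2  2  0
Heap A: G(13) = 0.
Heap B: G(10) = 2.
Combined Grundy value = 0 ⊕ 2 = 2.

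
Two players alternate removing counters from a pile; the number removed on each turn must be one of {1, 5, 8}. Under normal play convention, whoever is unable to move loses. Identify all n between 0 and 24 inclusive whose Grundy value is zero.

n :  0  1  2  3  4  5  6  7  8  9 10 11 12 13 14 15 16 17 18 19 20 21 22 23 24
G :  0  1  0  1  0  1  0  1  2  3  2  3  2  0  1  0  1  0  1  0  1  2  3  2  3
P-positions are exactly the n with G(n) = 0.

0, 2, 4, 6, 13, 15, 17, 19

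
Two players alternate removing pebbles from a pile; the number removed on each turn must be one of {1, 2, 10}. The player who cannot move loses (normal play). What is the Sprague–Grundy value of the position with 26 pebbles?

2

n :  0  1  2  3  4  5  6  7  8  9 10 11 12 13 14 15 16 17 18 19 20 21 22 23 24 25 26
G :  0  1  2  0  1  2  0  1  2  0  1  2  0  1  2  0  1  2  0  1  2  0  1  2  0  1  2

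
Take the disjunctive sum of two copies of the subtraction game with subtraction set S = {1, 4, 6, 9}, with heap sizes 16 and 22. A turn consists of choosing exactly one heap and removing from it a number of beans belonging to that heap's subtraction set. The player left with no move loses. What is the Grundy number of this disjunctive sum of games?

All heaps use S = {1, 4, 6, 9}:
n :  0  1  2  3  4  5  6  7  8  9 10 11 12 13 14 15 16 17 18 19 20 21 22
G :  0  1  0  1  2  0  1  0  1  2  0  1  0  1  2  0  1  0  1  2  0  1  0
Heap A: G(16) = 1.
Heap B: G(22) = 0.
Combined Grundy value = 1 ⊕ 0 = 1.

1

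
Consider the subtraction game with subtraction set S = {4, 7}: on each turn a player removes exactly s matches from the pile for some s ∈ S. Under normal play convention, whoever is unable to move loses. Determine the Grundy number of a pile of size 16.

n :  0  1  2  3  4  5  6  7  8  9 10 11 12 13 14 15 16
G :  0  0  0  0  1  1  1  1  2  2  2  0  0  0  0  1  1

1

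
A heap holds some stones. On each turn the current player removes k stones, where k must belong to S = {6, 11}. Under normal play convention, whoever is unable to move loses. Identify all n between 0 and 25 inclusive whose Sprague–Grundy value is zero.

G(0) = 0
G(1) = mex{} = 0
G(2) = mex{} = 0
G(3) = mex{} = 0
G(4) = mex{} = 0
G(5) = mex{} = 0
G(6) = mex{0} = 1
G(7) = mex{0} = 1
G(8) = mex{0} = 1
G(9) = mex{0} = 1
G(10) = mex{0} = 1
G(11) = mex{0,0} = 1
G(12) = mex{1,0} = 2
G(13) = mex{1,0} = 2
G(14) = mex{1,0} = 2
G(15) = mex{1,0} = 2
G(16) = mex{1,0} = 2
G(17) = mex{1,1} = 0
G(18) = mex{2,1} = 0
G(19) = mex{2,1} = 0
G(20) = mex{2,1} = 0
G(21) = mex{2,1} = 0
G(22) = mex{2,1} = 0
G(23) = mex{0,2} = 1
G(24) = mex{0,2} = 1
G(25) = mex{0,2} = 1
P-positions are exactly the n with G(n) = 0.

0, 1, 2, 3, 4, 5, 17, 18, 19, 20, 21, 22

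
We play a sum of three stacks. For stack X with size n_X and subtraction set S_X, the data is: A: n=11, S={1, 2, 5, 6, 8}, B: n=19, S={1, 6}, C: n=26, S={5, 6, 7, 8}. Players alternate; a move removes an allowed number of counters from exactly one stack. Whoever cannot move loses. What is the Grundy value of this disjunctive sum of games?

Stack A, S = {1, 2, 5, 6, 8}:
n :  0  1  2  3  4  5  6  7  8  9 10 11
G :  0  1  2  0  1  2  3  0  1  2  0  1
G_A(11) = 1.
Stack B, S = {1, 6}:
n :  0  1  2  3  4  5  6  7  8  9 10 11 12 13 14 15 16 17 18 19
G :  0  1  0  1  0  1  2  0  1  0  1  0  1  2  0  1  0  1  0  1
G_B(19) = 1.
Stack C, S = {5, 6, 7, 8}:
G(0) = 0
G(1) = mex{} = 0
G(2) = mex{} = 0
G(3) = mex{} = 0
G(4) = mex{} = 0
G(5) = mex{0} = 1
G(6) = mex{0,0} = 1
G(7) = mex{0,0,0} = 1
G(8) = mex{0,0,0,0} = 1
G(9) = mex{0,0,0,0} = 1
G(10) = mex{1,0,0,0} = 2
G(11) = mex{1,1,0,0} = 2
G(12) = mex{1,1,1,0} = 2
G(13) = mex{1,1,1,1} = 0
G(14) = mex{1,1,1,1} = 0
G(15) = mex{2,1,1,1} = 0
G(16) = mex{2,2,1,1} = 0
G(17) = mex{2,2,2,1} = 0
G(18) = mex{0,2,2,2} = 1
G(19) = mex{0,0,2,2} = 1
G(20) = mex{0,0,0,2} = 1
G(21) = mex{0,0,0,0} = 1
G(22) = mex{0,0,0,0} = 1
G(23) = mex{1,0,0,0} = 2
G(24) = mex{1,1,0,0} = 2
G(25) = mex{1,1,1,0} = 2
G(26) = mex{1,1,1,1} = 0
G_C(26) = 0.
Combined Grundy value = 1 ⊕ 1 ⊕ 0 = 0.

0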